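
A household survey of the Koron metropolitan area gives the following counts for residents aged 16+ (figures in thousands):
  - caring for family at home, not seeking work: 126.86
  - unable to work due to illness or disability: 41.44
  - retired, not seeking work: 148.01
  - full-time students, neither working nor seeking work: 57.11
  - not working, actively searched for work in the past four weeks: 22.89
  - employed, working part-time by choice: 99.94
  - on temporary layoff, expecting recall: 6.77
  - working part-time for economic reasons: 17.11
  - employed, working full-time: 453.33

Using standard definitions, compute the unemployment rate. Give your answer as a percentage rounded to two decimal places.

Employed = 99.94 + 17.11 + 453.33 = 570.38 thousand (anyone who worked, including part-time for economic reasons, counts as employed).
Unemployed = 22.89 + 6.77 = 29.66 thousand (jobless and actively searching, or on temporary layoff).
Labor force = 570.38 + 29.66 = 600.04 thousand.
Unemployment rate = 29.66 / 600.04 = 4.94%.

Unemployment rate ≈ 4.94%.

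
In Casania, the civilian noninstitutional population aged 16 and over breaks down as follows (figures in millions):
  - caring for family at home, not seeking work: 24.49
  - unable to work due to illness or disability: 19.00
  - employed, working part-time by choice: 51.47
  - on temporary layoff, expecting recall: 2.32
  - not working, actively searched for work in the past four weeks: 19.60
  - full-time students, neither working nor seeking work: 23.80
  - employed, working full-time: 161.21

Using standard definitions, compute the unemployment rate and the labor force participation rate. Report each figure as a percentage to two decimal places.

Unemployment rate ≈ 9.34%; labor force participation rate ≈ 77.71%.

Employed = 51.47 + 161.21 = 212.68 million.
Unemployed = 2.32 + 19.60 = 21.92 million (jobless and actively searching, or on temporary layoff).
Labor force = 212.68 + 21.92 = 234.60 million.
Not in labor force = 24.49 + 19.00 + 23.80 = 67.29 million (those not working and not actively searching are outside the labor force).
Civilian working-age population = 234.60 + 67.29 = 301.89 million.
Unemployment rate = 21.92 / 234.60 = 9.34%.
Labor force participation rate = 234.60 / 301.89 = 77.71%.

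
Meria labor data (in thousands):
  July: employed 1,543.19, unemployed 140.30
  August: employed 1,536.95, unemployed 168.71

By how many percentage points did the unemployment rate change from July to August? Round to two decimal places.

The unemployment rate changed by +1.56 percentage points.

July: labor force = 1,543.19 + 140.30 = 1,683.49; u = 140.30/1,683.49 = 8.33%.
August: labor force = 1,536.95 + 168.71 = 1,705.66; u = 168.71/1,705.66 = 9.89%.
Change = 9.89% − 8.33% = +1.56 pp.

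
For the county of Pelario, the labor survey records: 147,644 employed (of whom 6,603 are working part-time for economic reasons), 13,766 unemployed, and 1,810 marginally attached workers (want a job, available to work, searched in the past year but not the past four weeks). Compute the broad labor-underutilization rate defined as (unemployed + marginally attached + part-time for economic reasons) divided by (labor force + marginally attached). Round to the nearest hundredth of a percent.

Broad underutilization rate ≈ 13.59%.

Labor force = 147,644 + 13,766 = 161,410.
Numerator = 13,766 + 1,810 + 6,603 = 22,179.
Denominator = 161,410 + 1,810 = 163,220.
Broad rate = 22,179 / 163,220 = 13.59%.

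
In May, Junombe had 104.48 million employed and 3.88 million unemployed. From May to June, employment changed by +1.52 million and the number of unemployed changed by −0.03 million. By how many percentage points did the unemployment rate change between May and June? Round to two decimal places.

May: labor force = 104.48 + 3.88 = 108.36; u = 3.88/108.36 = 3.58%.
June: labor force = 106.00 + 3.85 = 109.85; u = 3.85/109.85 = 3.50%.
Change = 3.50% − 3.58% = −0.08 pp.

The unemployment rate changed by −0.08 percentage points.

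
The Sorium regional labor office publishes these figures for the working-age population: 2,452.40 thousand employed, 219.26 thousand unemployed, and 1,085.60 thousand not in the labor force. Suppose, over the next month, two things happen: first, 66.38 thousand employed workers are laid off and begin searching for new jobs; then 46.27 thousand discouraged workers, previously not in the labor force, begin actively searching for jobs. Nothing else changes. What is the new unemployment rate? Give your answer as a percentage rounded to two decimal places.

New unemployment rate ≈ 12.21%.

Initially, labor force = 2,452.40 + 219.26 = 2,671.66 thousand, so u = 219.26/2,671.66 = 8.21%.
After the first change, employed falls and unemployed rises by 66.38; labor force unchanged → E = 2,386.02, U = 285.64, labor force = 2,671.66 thousand.
After the second change, unemployed and labor force both rise by 46.27 → E = 2,386.02, U = 331.91, labor force = 2,717.93 thousand.
New unemployment rate = 331.91 / 2,717.93 = 12.21%.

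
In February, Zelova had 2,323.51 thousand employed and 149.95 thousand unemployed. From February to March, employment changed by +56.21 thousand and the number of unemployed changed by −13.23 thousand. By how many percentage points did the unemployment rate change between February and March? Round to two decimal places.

February: labor force = 2,323.51 + 149.95 = 2,473.46; u = 149.95/2,473.46 = 6.06%.
March: labor force = 2,379.72 + 136.72 = 2,516.44; u = 136.72/2,516.44 = 5.43%.
Change = 5.43% − 6.06% = −0.63 pp.

The unemployment rate changed by −0.63 percentage points.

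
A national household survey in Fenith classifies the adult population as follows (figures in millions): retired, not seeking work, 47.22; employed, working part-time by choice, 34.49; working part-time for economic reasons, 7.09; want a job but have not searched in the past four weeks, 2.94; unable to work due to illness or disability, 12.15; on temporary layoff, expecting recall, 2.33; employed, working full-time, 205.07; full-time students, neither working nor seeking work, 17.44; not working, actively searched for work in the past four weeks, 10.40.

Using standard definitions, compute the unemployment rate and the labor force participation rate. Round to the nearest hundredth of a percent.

Unemployment rate ≈ 4.91%; labor force participation rate ≈ 76.48%.

Employed = 34.49 + 7.09 + 205.07 = 246.65 million (anyone who worked, including part-time for economic reasons, counts as employed).
Unemployed = 2.33 + 10.40 = 12.73 million (jobless and actively searching, or on temporary layoff).
Labor force = 246.65 + 12.73 = 259.38 million.
Not in labor force = 47.22 + 2.94 + 12.15 + 17.44 = 79.75 million (those not working and not actively searching are outside the labor force — including those who want a job but have given up searching).
Civilian working-age population = 259.38 + 79.75 = 339.13 million.
Unemployment rate = 12.73 / 259.38 = 4.91%.
Labor force participation rate = 259.38 / 339.13 = 76.48%.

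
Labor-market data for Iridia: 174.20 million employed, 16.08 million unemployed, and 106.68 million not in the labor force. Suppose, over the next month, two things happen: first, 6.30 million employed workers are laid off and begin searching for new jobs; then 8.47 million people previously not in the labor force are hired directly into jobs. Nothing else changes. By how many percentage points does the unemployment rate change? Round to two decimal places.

Initially, labor force = 174.20 + 16.08 = 190.28 million, so u = 16.08/190.28 = 8.45%.
After the first change, employed falls and unemployed rises by 6.30; labor force unchanged → E = 167.90, U = 22.38, labor force = 190.28 million.
After the second change, employed and labor force both rise by 8.47; unemployed unchanged → E = 176.37, U = 22.38, labor force = 198.75 million.
New unemployment rate = 22.38 / 198.75 = 11.26%.
Change = 11.26% − 8.45% = +2.81 percentage points.

The unemployment rate changes by +2.81 percentage points.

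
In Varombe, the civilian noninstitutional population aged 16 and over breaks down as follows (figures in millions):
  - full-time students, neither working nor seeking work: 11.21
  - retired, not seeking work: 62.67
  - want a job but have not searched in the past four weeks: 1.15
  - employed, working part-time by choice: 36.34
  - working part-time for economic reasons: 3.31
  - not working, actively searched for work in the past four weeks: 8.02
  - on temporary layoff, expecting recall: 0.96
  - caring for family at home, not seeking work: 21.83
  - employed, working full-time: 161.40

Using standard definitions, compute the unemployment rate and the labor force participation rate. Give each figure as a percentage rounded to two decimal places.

Employed = 36.34 + 3.31 + 161.40 = 201.05 million (anyone who worked, including part-time for economic reasons, counts as employed).
Unemployed = 8.02 + 0.96 = 8.98 million (jobless and actively searching, or on temporary layoff).
Labor force = 201.05 + 8.98 = 210.03 million.
Not in labor force = 11.21 + 62.67 + 1.15 + 21.83 = 96.86 million (those not working and not actively searching are outside the labor force — including those who want a job but have given up searching).
Civilian working-age population = 210.03 + 96.86 = 306.89 million.
Unemployment rate = 8.98 / 210.03 = 4.28%.
Labor force participation rate = 210.03 / 306.89 = 68.44%.

Unemployment rate ≈ 4.28%; labor force participation rate ≈ 68.44%.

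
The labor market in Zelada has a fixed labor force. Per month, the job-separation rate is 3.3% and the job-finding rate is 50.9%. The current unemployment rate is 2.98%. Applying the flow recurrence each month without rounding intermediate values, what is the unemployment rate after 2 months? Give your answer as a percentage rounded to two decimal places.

With a fixed labor force, u_{t+1} = u_t + s·(1−u_t) − f·u_t = u_t·(1−s−f) + s.
Here 1−s−f = 0.458 and s = 0.033.
u_1 = 0.029800 × 0.458 + 0.033 = 0.046648.
u_2 = 0.046648 × 0.458 + 0.033 = 0.054365.

Unemployment rate after two months ≈ 5.44%.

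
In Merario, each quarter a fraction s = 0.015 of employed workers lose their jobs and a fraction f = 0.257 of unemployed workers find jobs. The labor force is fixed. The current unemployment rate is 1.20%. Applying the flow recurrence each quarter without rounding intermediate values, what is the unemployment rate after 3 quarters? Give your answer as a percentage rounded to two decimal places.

With a fixed labor force, u_{t+1} = u_t + s·(1−u_t) − f·u_t = u_t·(1−s−f) + s.
Here 1−s−f = 0.728 and s = 0.015.
u_1 = 0.012000 × 0.728 + 0.015 = 0.023736.
u_2 = 0.023736 × 0.728 + 0.015 = 0.032280.
u_3 = 0.032280 × 0.728 + 0.015 = 0.038500.

Unemployment rate after three quarters ≈ 3.85%.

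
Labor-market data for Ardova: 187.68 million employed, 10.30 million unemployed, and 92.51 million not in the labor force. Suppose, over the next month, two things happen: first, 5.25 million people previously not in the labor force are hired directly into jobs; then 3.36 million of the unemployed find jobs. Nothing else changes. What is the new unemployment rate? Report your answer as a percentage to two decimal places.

New unemployment rate ≈ 3.41%.

Initially, labor force = 187.68 + 10.30 = 197.98 million, so u = 10.30/197.98 = 5.20%.
After the first change, employed and labor force both rise by 5.25; unemployed unchanged → E = 192.93, U = 10.30, labor force = 203.23 million.
After the second change, unemployed falls and employed rises by 3.36; labor force unchanged → E = 196.29, U = 6.94, labor force = 203.23 million.
New unemployment rate = 6.94 / 203.23 = 3.41%.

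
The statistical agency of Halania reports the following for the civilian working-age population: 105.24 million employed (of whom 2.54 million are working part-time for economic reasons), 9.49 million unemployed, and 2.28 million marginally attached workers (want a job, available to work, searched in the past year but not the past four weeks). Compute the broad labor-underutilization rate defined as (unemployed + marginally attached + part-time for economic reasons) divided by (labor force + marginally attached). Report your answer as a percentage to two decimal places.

Labor force = 105.24 + 9.49 = 114.73 million.
Numerator = 9.49 + 2.28 + 2.54 = 14.31 million.
Denominator = 114.73 + 2.28 = 117.01 million.
Broad rate = 14.31 / 117.01 = 12.23%.

Broad underutilization rate ≈ 12.23%.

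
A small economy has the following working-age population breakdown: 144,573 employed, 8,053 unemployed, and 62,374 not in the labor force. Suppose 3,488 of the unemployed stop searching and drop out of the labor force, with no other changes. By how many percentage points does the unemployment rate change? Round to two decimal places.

Initially, labor force = 144,573 + 8,053 = 152,626, so u = 8,053/152,626 = 5.28%.
After the change, unemployed and labor force both fall by 3,488 → E = 144,573, U = 4,565, labor force = 149,138.
New unemployment rate = 4,565 / 149,138 = 3.06%.
Change = 3.06% − 5.28% = −2.22 percentage points.

The unemployment rate changes by −2.22 percentage points.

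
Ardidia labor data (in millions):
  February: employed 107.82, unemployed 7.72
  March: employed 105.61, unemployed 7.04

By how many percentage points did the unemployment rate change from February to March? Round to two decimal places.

The unemployment rate changed by −0.43 percentage points.

February: labor force = 107.82 + 7.72 = 115.54; u = 7.72/115.54 = 6.68%.
March: labor force = 105.61 + 7.04 = 112.65; u = 7.04/112.65 = 6.25%.
Change = 6.25% − 6.68% = −0.43 pp.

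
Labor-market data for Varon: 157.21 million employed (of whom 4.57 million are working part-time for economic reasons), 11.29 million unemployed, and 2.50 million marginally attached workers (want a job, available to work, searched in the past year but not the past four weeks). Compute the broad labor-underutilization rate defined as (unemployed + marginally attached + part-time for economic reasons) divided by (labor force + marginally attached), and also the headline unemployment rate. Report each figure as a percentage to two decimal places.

Broad underutilization rate ≈ 10.74%; headline unemployment rate ≈ 6.70%.

Labor force = 157.21 + 11.29 = 168.50 million.
Numerator = 11.29 + 2.50 + 4.57 = 18.36 million.
Denominator = 168.50 + 2.50 = 171.00 million.
Broad rate = 18.36 / 171.00 = 10.74%.
Headline unemployment rate = 11.29 / 168.50 = 6.70%.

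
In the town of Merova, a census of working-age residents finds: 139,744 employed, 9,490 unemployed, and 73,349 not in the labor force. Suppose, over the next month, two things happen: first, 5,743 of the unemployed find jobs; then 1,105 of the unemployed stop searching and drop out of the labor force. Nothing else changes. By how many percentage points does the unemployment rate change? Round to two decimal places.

The unemployment rate changes by −4.58 percentage points.

Initially, labor force = 139,744 + 9,490 = 149,234, so u = 9,490/149,234 = 6.36%.
After the first change, unemployed falls and employed rises by 5,743; labor force unchanged → E = 145,487, U = 3,747, labor force = 149,234.
After the second change, unemployed and labor force both fall by 1,105 → E = 145,487, U = 2,642, labor force = 148,129.
New unemployment rate = 2,642 / 148,129 = 1.78%.
Change = 1.78% − 6.36% = −4.58 percentage points.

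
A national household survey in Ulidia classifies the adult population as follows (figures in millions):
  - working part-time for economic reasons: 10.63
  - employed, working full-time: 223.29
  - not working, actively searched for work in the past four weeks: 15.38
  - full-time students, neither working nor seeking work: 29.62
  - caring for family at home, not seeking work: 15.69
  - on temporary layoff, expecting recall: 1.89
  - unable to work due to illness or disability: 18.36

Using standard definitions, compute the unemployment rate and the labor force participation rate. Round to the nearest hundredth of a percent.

Unemployment rate ≈ 6.88%; labor force participation rate ≈ 79.78%.

Employed = 10.63 + 223.29 = 233.92 million (anyone who worked, including part-time for economic reasons, counts as employed).
Unemployed = 15.38 + 1.89 = 17.27 million (jobless and actively searching, or on temporary layoff).
Labor force = 233.92 + 17.27 = 251.19 million.
Not in labor force = 29.62 + 15.69 + 18.36 = 63.67 million (those not working and not actively searching are outside the labor force).
Civilian working-age population = 251.19 + 63.67 = 314.86 million.
Unemployment rate = 17.27 / 251.19 = 6.88%.
Labor force participation rate = 251.19 / 314.86 = 79.78%.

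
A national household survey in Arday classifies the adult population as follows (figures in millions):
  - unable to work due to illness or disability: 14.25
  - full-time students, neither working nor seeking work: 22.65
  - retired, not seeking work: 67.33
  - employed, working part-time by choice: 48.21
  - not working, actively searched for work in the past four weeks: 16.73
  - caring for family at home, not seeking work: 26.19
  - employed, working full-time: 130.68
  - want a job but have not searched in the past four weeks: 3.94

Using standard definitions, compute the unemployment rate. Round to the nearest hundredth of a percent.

Employed = 48.21 + 130.68 = 178.89 million.
Unemployed = 16.73 million.
Labor force = 178.89 + 16.73 = 195.62 million.
Unemployment rate = 16.73 / 195.62 = 8.55%.

Unemployment rate ≈ 8.55%.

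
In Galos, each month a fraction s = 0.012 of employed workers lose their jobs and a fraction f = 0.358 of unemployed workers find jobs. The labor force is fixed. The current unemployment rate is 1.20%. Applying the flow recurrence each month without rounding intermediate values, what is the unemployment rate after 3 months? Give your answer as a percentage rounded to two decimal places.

With a fixed labor force, u_{t+1} = u_t + s·(1−u_t) − f·u_t = u_t·(1−s−f) + s.
Here 1−s−f = 0.630 and s = 0.012.
u_1 = 0.012000 × 0.630 + 0.012 = 0.019560.
u_2 = 0.019560 × 0.630 + 0.012 = 0.024323.
u_3 = 0.024323 × 0.630 + 0.012 = 0.027323.

Unemployment rate after three months ≈ 2.73%.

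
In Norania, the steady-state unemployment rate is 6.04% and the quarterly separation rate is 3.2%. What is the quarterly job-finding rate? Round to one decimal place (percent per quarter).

Job-finding rate ≈ 49.8% per quarter.

From u* = s/(s+f): f = s·(1−u)/u.
f = 3.2 × (1 − 0.0604) / 0.0604 = 3.0067 / 0.0604 ≈ 49.8% per quarter.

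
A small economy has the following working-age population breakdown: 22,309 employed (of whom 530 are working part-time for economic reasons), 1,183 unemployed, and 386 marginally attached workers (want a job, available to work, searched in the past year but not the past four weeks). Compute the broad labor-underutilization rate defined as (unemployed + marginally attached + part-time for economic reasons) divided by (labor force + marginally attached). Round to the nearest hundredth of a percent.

Broad underutilization rate ≈ 8.79%.

Labor force = 22,309 + 1,183 = 23,492.
Numerator = 1,183 + 386 + 530 = 2,099.
Denominator = 23,492 + 386 = 23,878.
Broad rate = 2,099 / 23,878 = 8.79%.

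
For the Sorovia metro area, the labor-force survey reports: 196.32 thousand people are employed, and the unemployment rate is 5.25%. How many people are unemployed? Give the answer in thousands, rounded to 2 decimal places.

About 10.88 thousand are unemployed.

Let U be the number unemployed. The labor force is E + U, and U/(E+U) = 0.0525.
So U = 0.0525 × 196.32 / (1 − 0.0525) = 10.3068 / 0.9475 ≈ 10.88 thousand.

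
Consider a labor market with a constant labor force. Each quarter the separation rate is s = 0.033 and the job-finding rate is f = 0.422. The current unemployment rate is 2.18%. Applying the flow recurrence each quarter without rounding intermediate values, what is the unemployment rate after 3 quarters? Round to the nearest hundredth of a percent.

With a fixed labor force, u_{t+1} = u_t + s·(1−u_t) − f·u_t = u_t·(1−s−f) + s.
Here 1−s−f = 0.545 and s = 0.033.
u_1 = 0.021800 × 0.545 + 0.033 = 0.044881.
u_2 = 0.044881 × 0.545 + 0.033 = 0.057460.
u_3 = 0.057460 × 0.545 + 0.033 = 0.064316.

Unemployment rate after three quarters ≈ 6.43%.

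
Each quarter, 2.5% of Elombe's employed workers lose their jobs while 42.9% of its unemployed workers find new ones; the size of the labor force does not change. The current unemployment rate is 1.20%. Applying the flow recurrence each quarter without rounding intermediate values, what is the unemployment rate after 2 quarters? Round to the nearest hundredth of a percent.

With a fixed labor force, u_{t+1} = u_t + s·(1−u_t) − f·u_t = u_t·(1−s−f) + s.
Here 1−s−f = 0.546 and s = 0.025.
u_1 = 0.012000 × 0.546 + 0.025 = 0.031552.
u_2 = 0.031552 × 0.546 + 0.025 = 0.042227.

Unemployment rate after two quarters ≈ 4.22%.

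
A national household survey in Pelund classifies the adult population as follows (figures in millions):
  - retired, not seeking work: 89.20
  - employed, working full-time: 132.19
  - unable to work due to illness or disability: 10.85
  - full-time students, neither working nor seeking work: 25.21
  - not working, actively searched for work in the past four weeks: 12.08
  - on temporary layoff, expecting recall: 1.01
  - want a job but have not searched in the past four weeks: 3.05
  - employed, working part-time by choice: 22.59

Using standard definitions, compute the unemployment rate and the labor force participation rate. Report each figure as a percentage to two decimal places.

Unemployment rate ≈ 7.80%; labor force participation rate ≈ 56.68%.

Employed = 132.19 + 22.59 = 154.78 million.
Unemployed = 12.08 + 1.01 = 13.09 million (jobless and actively searching, or on temporary layoff).
Labor force = 154.78 + 13.09 = 167.87 million.
Not in labor force = 89.20 + 10.85 + 25.21 + 3.05 = 128.31 million (those not working and not actively searching are outside the labor force — including those who want a job but have given up searching).
Civilian working-age population = 167.87 + 128.31 = 296.18 million.
Unemployment rate = 13.09 / 167.87 = 7.80%.
Labor force participation rate = 167.87 / 296.18 = 56.68%.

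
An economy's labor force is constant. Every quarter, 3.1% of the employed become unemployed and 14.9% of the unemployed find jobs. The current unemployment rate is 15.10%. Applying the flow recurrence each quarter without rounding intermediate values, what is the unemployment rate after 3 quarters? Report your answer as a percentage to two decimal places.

Unemployment rate after three quarters ≈ 16.05%.

With a fixed labor force, u_{t+1} = u_t + s·(1−u_t) − f·u_t = u_t·(1−s−f) + s.
Here 1−s−f = 0.820 and s = 0.031.
u_1 = 0.151000 × 0.820 + 0.031 = 0.154820.
u_2 = 0.154820 × 0.820 + 0.031 = 0.157952.
u_3 = 0.157952 × 0.820 + 0.031 = 0.160521.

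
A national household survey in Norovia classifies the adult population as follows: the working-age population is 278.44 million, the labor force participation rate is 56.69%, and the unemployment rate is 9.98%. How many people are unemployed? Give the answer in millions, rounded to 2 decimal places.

About 15.75 million are unemployed.

Labor force = 0.5669 × 278.44 = 157.85 million.
Unemployed = 0.0998 × 157.85 ≈ 15.75 million.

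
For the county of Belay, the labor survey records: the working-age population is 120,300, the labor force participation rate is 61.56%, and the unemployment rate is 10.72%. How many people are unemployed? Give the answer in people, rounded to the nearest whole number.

About 7,939 are unemployed.

Labor force = 0.6156 × 120,300 = 74,057.
Unemployed = 0.1072 × 74,057 ≈ 7,939.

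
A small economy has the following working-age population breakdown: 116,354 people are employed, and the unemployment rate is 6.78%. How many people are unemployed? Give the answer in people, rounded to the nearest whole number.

About 8,463 are unemployed.

Let U be the number unemployed. The labor force is E + U, and U/(E+U) = 0.0678.
So U = 0.0678 × 116,354 / (1 − 0.0678) = 7888.80 / 0.9322 ≈ 8,463.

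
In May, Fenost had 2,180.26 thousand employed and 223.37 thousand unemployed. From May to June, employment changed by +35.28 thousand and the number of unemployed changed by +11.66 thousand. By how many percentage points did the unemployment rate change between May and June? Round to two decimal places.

The unemployment rate changed by +0.30 percentage points.

May: labor force = 2,180.26 + 223.37 = 2,403.63; u = 223.37/2,403.63 = 9.29%.
June: labor force = 2,215.54 + 235.03 = 2,450.57; u = 235.03/2,450.57 = 9.59%.
Change = 9.59% − 9.29% = +0.30 pp.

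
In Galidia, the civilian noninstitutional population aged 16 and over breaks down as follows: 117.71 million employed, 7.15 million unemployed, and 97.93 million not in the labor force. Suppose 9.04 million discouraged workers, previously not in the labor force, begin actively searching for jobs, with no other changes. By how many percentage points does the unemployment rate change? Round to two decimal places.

Initially, labor force = 117.71 + 7.15 = 124.86 million, so u = 7.15/124.86 = 5.73%.
After the change, unemployed and labor force both rise by 9.04 → E = 117.71, U = 16.19, labor force = 133.90 million.
New unemployment rate = 16.19 / 133.90 = 12.09%.
Change = 12.09% − 5.73% = +6.36 percentage points.

The unemployment rate changes by +6.36 percentage points.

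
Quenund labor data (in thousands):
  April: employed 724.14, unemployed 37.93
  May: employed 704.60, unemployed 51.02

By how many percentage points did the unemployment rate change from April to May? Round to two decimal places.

The unemployment rate changed by +1.77 percentage points.

April: labor force = 724.14 + 37.93 = 762.07; u = 37.93/762.07 = 4.98%.
May: labor force = 704.60 + 51.02 = 755.62; u = 51.02/755.62 = 6.75%.
Change = 6.75% − 4.98% = +1.77 pp.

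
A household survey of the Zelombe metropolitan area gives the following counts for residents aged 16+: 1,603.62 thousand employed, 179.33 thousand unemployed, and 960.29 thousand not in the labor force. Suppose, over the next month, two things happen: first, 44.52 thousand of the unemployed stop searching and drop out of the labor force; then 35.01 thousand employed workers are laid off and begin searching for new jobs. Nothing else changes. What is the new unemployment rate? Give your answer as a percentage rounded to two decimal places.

New unemployment rate ≈ 9.77%.

Initially, labor force = 1,603.62 + 179.33 = 1,782.95 thousand, so u = 179.33/1,782.95 = 10.06%.
After the first change, unemployed and labor force both fall by 44.52 → E = 1,603.62, U = 134.81, labor force = 1,738.43 thousand.
After the second change, employed falls and unemployed rises by 35.01; labor force unchanged → E = 1,568.61, U = 169.82, labor force = 1,738.43 thousand.
New unemployment rate = 169.82 / 1,738.43 = 9.77%.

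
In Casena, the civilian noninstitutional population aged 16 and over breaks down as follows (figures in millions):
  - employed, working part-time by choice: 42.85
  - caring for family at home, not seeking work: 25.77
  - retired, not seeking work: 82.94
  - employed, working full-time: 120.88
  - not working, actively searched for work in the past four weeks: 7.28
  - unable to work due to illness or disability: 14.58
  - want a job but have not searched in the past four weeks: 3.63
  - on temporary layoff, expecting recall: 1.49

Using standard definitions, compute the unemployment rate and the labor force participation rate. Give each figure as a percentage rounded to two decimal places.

Unemployment rate ≈ 5.08%; labor force participation rate ≈ 57.61%.

Employed = 42.85 + 120.88 = 163.73 million.
Unemployed = 7.28 + 1.49 = 8.77 million (jobless and actively searching, or on temporary layoff).
Labor force = 163.73 + 8.77 = 172.50 million.
Not in labor force = 25.77 + 82.94 + 14.58 + 3.63 = 126.92 million (those not working and not actively searching are outside the labor force — including those who want a job but have given up searching).
Civilian working-age population = 172.50 + 126.92 = 299.42 million.
Unemployment rate = 8.77 / 172.50 = 5.08%.
Labor force participation rate = 172.50 / 299.42 = 57.61%.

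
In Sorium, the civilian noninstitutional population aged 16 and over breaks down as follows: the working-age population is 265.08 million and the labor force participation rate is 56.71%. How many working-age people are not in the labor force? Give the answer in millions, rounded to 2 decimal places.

Share not in the labor force = 1 − 0.5671 = 0.4329.
Not in labor force = 0.4329 × 265.08 ≈ 114.75 million.

About 114.75 million are not in the labor force.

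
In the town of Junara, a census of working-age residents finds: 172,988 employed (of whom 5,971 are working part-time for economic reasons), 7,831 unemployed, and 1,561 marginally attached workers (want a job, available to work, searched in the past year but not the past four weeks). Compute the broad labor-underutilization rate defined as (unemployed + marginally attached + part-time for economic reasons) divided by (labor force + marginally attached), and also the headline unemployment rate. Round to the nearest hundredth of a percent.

Labor force = 172,988 + 7,831 = 180,819.
Numerator = 7,831 + 1,561 + 5,971 = 15,363.
Denominator = 180,819 + 1,561 = 182,380.
Broad rate = 15,363 / 182,380 = 8.42%.
Headline unemployment rate = 7,831 / 180,819 = 4.33%.

Broad underutilization rate ≈ 8.42%; headline unemployment rate ≈ 4.33%.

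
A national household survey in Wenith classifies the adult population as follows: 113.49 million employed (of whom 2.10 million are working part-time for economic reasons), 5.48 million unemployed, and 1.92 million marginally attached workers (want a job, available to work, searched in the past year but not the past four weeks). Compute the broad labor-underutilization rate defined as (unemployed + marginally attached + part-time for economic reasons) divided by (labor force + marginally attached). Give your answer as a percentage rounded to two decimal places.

Labor force = 113.49 + 5.48 = 118.97 million.
Numerator = 5.48 + 1.92 + 2.10 = 9.50 million.
Denominator = 118.97 + 1.92 = 120.89 million.
Broad rate = 9.50 / 120.89 = 7.86%.

Broad underutilization rate ≈ 7.86%.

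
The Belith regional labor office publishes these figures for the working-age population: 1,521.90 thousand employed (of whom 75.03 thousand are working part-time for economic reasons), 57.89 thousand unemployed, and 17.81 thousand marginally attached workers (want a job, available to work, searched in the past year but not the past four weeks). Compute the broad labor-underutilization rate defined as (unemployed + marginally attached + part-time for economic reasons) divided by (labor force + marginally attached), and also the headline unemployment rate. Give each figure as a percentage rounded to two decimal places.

Broad underutilization rate ≈ 9.43%; headline unemployment rate ≈ 3.66%.

Labor force = 1,521.90 + 57.89 = 1,579.79 thousand.
Numerator = 57.89 + 17.81 + 75.03 = 150.73 thousand.
Denominator = 1,579.79 + 17.81 = 1,597.60 thousand.
Broad rate = 150.73 / 1,597.60 = 9.43%.
Headline unemployment rate = 57.89 / 1,579.79 = 3.66%.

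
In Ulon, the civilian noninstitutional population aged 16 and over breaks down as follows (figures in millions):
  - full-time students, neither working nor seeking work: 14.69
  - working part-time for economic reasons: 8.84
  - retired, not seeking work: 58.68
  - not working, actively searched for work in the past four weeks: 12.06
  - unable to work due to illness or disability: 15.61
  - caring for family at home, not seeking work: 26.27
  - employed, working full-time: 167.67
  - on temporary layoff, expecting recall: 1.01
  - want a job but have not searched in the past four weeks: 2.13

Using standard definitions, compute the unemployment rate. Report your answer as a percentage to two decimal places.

Employed = 8.84 + 167.67 = 176.51 million (anyone who worked, including part-time for economic reasons, counts as employed).
Unemployed = 12.06 + 1.01 = 13.07 million (jobless and actively searching, or on temporary layoff).
Labor force = 176.51 + 13.07 = 189.58 million.
Unemployment rate = 13.07 / 189.58 = 6.89%.

Unemployment rate ≈ 6.89%.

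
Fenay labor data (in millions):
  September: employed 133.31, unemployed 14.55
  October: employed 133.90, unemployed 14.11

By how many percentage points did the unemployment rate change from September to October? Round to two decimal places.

The unemployment rate changed by −0.31 percentage points.

September: labor force = 133.31 + 14.55 = 147.86; u = 14.55/147.86 = 9.84%.
October: labor force = 133.90 + 14.11 = 148.01; u = 14.11/148.01 = 9.53%.
Change = 9.53% − 9.84% = −0.31 pp.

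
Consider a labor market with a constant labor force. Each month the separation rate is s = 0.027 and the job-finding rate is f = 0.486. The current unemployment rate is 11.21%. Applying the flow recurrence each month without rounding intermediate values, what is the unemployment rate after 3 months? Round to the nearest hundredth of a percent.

Unemployment rate after three months ≈ 5.95%.

With a fixed labor force, u_{t+1} = u_t + s·(1−u_t) − f·u_t = u_t·(1−s−f) + s.
Here 1−s−f = 0.487 and s = 0.027.
u_1 = 0.112100 × 0.487 + 0.027 = 0.081593.
u_2 = 0.081593 × 0.487 + 0.027 = 0.066736.
u_3 = 0.066736 × 0.487 + 0.027 = 0.059500.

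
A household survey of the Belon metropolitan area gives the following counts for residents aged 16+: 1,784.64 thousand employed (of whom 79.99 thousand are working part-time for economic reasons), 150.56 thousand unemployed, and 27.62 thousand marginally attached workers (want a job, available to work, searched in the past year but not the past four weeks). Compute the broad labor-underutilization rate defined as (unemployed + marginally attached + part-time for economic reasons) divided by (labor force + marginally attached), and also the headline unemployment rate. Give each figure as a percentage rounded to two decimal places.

Labor force = 1,784.64 + 150.56 = 1,935.20 thousand.
Numerator = 150.56 + 27.62 + 79.99 = 258.17 thousand.
Denominator = 1,935.20 + 27.62 = 1,962.82 thousand.
Broad rate = 258.17 / 1,962.82 = 13.15%.
Headline unemployment rate = 150.56 / 1,935.20 = 7.78%.

Broad underutilization rate ≈ 13.15%; headline unemployment rate ≈ 7.78%.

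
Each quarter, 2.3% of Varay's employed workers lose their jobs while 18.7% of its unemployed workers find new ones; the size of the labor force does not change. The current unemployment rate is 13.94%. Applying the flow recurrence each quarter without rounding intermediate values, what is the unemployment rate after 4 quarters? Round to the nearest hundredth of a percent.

With a fixed labor force, u_{t+1} = u_t + s·(1−u_t) − f·u_t = u_t·(1−s−f) + s.
Here 1−s−f = 0.790 and s = 0.023.
u_1 = 0.139400 × 0.790 + 0.023 = 0.133126.
u_2 = 0.133126 × 0.790 + 0.023 = 0.128170.
u_3 = 0.128170 × 0.790 + 0.023 = 0.124254.
u_4 = 0.124254 × 0.790 + 0.023 = 0.121161.

Unemployment rate after four quarters ≈ 12.12%.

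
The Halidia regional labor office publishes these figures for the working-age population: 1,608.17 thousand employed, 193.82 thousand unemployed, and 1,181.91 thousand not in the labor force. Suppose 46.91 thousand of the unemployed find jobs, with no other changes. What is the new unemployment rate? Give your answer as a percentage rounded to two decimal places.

New unemployment rate ≈ 8.15%.

Initially, labor force = 1,608.17 + 193.82 = 1,801.99 thousand, so u = 193.82/1,801.99 = 10.76%.
After the change, unemployed falls and employed rises by 46.91; labor force unchanged → E = 1,655.08, U = 146.91, labor force = 1,801.99 thousand.
New unemployment rate = 146.91 / 1,801.99 = 8.15%.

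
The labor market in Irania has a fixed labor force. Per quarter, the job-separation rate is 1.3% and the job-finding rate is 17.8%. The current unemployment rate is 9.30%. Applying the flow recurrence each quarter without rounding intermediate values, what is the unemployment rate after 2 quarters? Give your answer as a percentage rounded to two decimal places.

Unemployment rate after two quarters ≈ 8.44%.

With a fixed labor force, u_{t+1} = u_t + s·(1−u_t) − f·u_t = u_t·(1−s−f) + s.
Here 1−s−f = 0.809 and s = 0.013.
u_1 = 0.093000 × 0.809 + 0.013 = 0.088237.
u_2 = 0.088237 × 0.809 + 0.013 = 0.084384.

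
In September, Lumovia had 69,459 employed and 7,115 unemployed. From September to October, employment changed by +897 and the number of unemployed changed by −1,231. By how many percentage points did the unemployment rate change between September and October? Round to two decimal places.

September: labor force = 69,459 + 7,115 = 76,574; u = 7,115/76,574 = 9.29%.
October: labor force = 70,356 + 5,884 = 76,240; u = 5,884/76,240 = 7.72%.
Change = 7.72% − 9.29% = −1.57 pp.

The unemployment rate changed by −1.57 percentage points.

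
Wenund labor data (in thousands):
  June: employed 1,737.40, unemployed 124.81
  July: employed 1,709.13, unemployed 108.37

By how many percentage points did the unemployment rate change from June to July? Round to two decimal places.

June: labor force = 1,737.40 + 124.81 = 1,862.21; u = 124.81/1,862.21 = 6.70%.
July: labor force = 1,709.13 + 108.37 = 1,817.50; u = 108.37/1,817.50 = 5.96%.
Change = 5.96% − 6.70% = −0.74 pp.

The unemployment rate changed by −0.74 percentage points.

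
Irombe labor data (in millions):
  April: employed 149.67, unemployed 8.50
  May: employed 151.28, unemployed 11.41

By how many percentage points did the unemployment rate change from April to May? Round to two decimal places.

April: labor force = 149.67 + 8.50 = 158.17; u = 8.50/158.17 = 5.37%.
May: labor force = 151.28 + 11.41 = 162.69; u = 11.41/162.69 = 7.01%.
Change = 7.01% − 5.37% = +1.64 pp.

The unemployment rate changed by +1.64 percentage points.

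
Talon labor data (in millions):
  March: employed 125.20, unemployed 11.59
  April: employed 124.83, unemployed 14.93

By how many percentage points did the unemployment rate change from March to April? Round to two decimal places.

The unemployment rate changed by +2.21 percentage points.

March: labor force = 125.20 + 11.59 = 136.79; u = 11.59/136.79 = 8.47%.
April: labor force = 124.83 + 14.93 = 139.76; u = 14.93/139.76 = 10.68%.
Change = 10.68% − 8.47% = +2.21 pp.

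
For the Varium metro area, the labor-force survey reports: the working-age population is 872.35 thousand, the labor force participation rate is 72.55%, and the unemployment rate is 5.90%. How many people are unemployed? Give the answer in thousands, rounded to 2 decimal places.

Labor force = 0.7255 × 872.35 = 632.89 thousand.
Unemployed = 0.0590 × 632.89 ≈ 37.34 thousand.

About 37.34 thousand are unemployed.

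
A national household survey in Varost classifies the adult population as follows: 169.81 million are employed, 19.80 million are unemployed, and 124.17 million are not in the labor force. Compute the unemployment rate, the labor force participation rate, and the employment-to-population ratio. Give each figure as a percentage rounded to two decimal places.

Labor force = employed + unemployed = 169.81 + 19.80 = 189.61 million.
Working-age population = 189.61 + 124.17 = 313.78 million.
Unemployment rate = 19.80 / 189.61 = 10.44%.
Labor force participation rate = 189.61 / 313.78 = 60.43%.
Employment-population ratio = 169.81 / 313.78 = 54.12%.

Unemployment rate ≈ 10.44%; labor force participation rate ≈ 60.43%; employment-population ratio ≈ 54.12%.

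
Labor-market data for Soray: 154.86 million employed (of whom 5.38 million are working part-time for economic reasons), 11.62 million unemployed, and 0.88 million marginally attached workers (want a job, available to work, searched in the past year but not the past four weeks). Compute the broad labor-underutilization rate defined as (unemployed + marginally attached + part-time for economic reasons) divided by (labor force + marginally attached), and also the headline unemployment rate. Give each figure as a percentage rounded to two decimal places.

Broad underutilization rate ≈ 10.68%; headline unemployment rate ≈ 6.98%.

Labor force = 154.86 + 11.62 = 166.48 million.
Numerator = 11.62 + 0.88 + 5.38 = 17.88 million.
Denominator = 166.48 + 0.88 = 167.36 million.
Broad rate = 17.88 / 167.36 = 10.68%.
Headline unemployment rate = 11.62 / 166.48 = 6.98%.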